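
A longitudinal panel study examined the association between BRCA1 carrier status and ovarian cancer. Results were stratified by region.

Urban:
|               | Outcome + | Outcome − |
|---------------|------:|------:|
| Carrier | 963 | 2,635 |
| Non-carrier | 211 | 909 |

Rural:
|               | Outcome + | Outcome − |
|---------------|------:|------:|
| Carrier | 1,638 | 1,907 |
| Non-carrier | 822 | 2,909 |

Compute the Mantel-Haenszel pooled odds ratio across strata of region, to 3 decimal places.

2.522

OR_MH = Σ(aᵢdᵢ/nᵢ) / Σ(bᵢcᵢ/nᵢ), where nᵢ is the stratum total.
Stratum 1 (Urban): n = 4718; a·d/n = 963·909/4718 = 185.5377; b·c/n = 2635·211/4718 = 117.8434
Stratum 2 (Rural): n = 7276; a·d/n = 1638·2909/7276 = 654.8848; b·c/n = 1907·822/7276 = 215.4417
OR_MH = (185.5377 + 654.8848) / (117.8434 + 215.4417) = 840.4226 / 333.2851 = 2.52163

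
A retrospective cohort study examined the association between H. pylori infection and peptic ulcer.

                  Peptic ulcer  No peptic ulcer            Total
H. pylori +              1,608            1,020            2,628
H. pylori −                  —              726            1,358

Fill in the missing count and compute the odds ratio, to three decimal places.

The missing cell is in the unexposed row: 1358 − 726 = 632.
So a = 1608, b = 1020, c = 632, d = 726.
OR = (a·d)/(b·c) = (1608 × 726) / (1020 × 632) = 1167408 / 644640 = 1.81095

1.811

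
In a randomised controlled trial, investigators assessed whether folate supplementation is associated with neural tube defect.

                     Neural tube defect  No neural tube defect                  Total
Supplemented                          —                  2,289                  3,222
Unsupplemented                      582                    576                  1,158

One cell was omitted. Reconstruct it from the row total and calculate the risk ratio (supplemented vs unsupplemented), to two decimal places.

0.58

The missing cell is in the exposed row: 3222 − 2289 = 933.
So a = 933, b = 2289, c = 582, d = 576.
RR = [a/(a+b)] / [c/(c+d)] = (933/3222) / (582/1158) = 0.28957/0.50259 = 0.57616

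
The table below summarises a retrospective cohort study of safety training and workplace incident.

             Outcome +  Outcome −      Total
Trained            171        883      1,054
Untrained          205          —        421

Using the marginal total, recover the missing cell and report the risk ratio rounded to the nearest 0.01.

The missing cell is in the unexposed row: 421 − 205 = 216.
So a = 171, b = 883, c = 205, d = 216.
RR = [a/(a+b)] / [c/(c+d)] = (171/1054) / (205/421) = 0.16224/0.48694 = 0.33318

0.33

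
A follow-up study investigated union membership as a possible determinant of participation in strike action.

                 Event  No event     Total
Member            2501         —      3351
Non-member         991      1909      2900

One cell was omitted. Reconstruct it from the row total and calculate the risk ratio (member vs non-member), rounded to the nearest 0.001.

The missing cell is in the exposed row: 3351 − 2501 = 850.
So a = 2501, b = 850, c = 991, d = 1909.
RR = [a/(a+b)] / [c/(c+d)] = (2501/3351) / (991/2900) = 0.74634/0.34172 = 2.18406

2.184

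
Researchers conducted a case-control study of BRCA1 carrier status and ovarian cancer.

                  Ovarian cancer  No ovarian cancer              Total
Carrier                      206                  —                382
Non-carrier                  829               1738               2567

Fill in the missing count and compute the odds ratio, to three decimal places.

2.454

The missing cell is in the exposed row: 382 − 206 = 176.
So a = 206, b = 176, c = 829, d = 1738.
OR = (a·d)/(b·c) = (206 × 1738) / (176 × 829) = 358028 / 145904 = 2.45386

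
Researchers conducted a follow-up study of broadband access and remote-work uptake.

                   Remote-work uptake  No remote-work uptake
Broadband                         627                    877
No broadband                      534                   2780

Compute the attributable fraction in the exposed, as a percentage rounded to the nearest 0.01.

61.35

Cells: a = 627, b = 877, c = 534, d = 2780.
Risk in exposed = 627/1504 = 0.41689; risk in unexposed = 534/3314 = 0.16113.
RR = 0.41689/0.16113 = 2.58721
AR% = (RR − 1)/RR × 100 = (2.58721 − 1)/2.58721 × 100 = 61.3483%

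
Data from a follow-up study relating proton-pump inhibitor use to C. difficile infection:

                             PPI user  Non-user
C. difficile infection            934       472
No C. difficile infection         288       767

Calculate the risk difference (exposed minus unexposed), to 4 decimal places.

0.3834

Reading the table with exposure as columns: a = 934 (PPI user, case), b = 288 (PPI user, non-case), c = 472 (Non-user, case), d = 767.
Risk in exposed = 934/1222 = 0.764321; risk in unexposed = 472/1239 = 0.380952.
Risk difference = 0.764321 − 0.380952 = 0.383368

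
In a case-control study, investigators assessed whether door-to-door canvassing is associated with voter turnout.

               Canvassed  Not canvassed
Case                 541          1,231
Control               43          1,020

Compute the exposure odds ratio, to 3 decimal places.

10.425

Reading the table with exposure as columns: a = 541 (Canvassed, case), b = 43 (Canvassed, non-case), c = 1231 (Not canvassed, case), d = 1020.
OR = (a·d)/(b·c) = (541 × 1020) / (43 × 1231) = 551820 / 52933 = 10.42488
The odds of voter turnout are about 10.42 times as high in the canvassed group.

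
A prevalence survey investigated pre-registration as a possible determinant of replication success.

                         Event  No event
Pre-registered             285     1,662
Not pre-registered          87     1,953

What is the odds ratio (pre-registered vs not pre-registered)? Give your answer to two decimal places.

Cells: a = 285, b = 1662, c = 87, d = 1953.
OR = (a·d)/(b·c) = (285 × 1953) / (1662 × 87) = 556605 / 144594 = 3.84943
The odds of replication success are about 3.85 times as high in the pre-registered group.

3.85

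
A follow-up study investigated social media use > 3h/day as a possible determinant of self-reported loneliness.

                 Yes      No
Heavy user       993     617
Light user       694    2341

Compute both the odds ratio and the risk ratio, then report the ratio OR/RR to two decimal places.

Cells: a = 993, b = 617, c = 694, d = 2341.
OR = (993·2341)/(617·694) = 2324613/428198 = 5.42883
Risk in exposed = 993/1610 = 0.61677; risk in unexposed = 694/3035 = 0.22867; RR = 2.69726
OR/RR = 5.42883 / 2.69726 = 2.01272
The outcome is not rare, so the OR lies further from 1 than the RR.

2.01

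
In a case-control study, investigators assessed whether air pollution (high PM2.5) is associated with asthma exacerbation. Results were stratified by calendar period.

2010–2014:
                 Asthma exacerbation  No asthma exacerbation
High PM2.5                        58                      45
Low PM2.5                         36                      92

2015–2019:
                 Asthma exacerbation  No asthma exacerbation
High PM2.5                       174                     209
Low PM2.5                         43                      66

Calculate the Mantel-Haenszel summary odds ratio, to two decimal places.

OR_MH = Σ(aᵢdᵢ/nᵢ) / Σ(bᵢcᵢ/nᵢ), where nᵢ is the stratum total.
Stratum 1 (2010–2014): n = 231; a·d/n = 58·92/231 = 23.0996; b·c/n = 45·36/231 = 7.0130
Stratum 2 (2015–2019): n = 492; a·d/n = 174·66/492 = 23.3415; b·c/n = 209·43/492 = 18.2663
OR_MH = (23.0996 + 23.3415) / (7.0130 + 18.2663) = 46.4410 / 25.2792 = 1.83712

1.84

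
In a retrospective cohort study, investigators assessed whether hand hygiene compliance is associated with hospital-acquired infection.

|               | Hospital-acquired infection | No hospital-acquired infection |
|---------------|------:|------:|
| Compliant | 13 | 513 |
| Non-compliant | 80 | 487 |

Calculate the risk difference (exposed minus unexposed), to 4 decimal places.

-0.1164

Cells: a = 13, b = 513, c = 80, d = 487.
Risk in exposed = 13/526 = 0.024715; risk in unexposed = 80/567 = 0.141093.
Risk difference = 0.024715 − 0.141093 = -0.116379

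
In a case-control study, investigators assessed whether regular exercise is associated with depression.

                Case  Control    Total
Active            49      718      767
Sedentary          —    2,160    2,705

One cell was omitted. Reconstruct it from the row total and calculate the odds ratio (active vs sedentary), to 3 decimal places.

0.270

The missing cell is in the unexposed row: 2705 − 2160 = 545.
So a = 49, b = 718, c = 545, d = 2160.
OR = (a·d)/(b·c) = (49 × 2160) / (718 × 545) = 105840 / 391310 = 0.27048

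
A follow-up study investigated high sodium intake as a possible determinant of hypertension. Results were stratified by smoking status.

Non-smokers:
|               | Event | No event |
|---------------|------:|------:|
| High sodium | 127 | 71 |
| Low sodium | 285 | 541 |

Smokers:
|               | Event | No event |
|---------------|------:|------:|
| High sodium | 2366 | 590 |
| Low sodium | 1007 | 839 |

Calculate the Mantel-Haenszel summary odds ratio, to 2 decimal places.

OR_MH = Σ(aᵢdᵢ/nᵢ) / Σ(bᵢcᵢ/nᵢ), where nᵢ is the stratum total.
Stratum 1 (Non-smokers): n = 1024; a·d/n = 127·541/1024 = 67.0967; b·c/n = 71·285/1024 = 19.7607
Stratum 2 (Smokers): n = 4802; a·d/n = 2366·839/4802 = 413.3848; b·c/n = 590·1007/4802 = 123.7255
OR_MH = (67.0967 + 413.3848) / (19.7607 + 123.7255) = 480.4815 / 143.4863 = 3.34862

3.35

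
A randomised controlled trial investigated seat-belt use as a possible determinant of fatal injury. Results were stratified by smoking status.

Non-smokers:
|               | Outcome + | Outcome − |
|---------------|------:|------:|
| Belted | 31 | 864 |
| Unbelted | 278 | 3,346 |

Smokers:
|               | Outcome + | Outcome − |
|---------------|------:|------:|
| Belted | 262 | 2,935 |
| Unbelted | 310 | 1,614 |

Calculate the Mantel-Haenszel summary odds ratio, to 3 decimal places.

0.457

OR_MH = Σ(aᵢdᵢ/nᵢ) / Σ(bᵢcᵢ/nᵢ), where nᵢ is the stratum total.
Stratum 1 (Non-smokers): n = 4519; a·d/n = 31·3346/4519 = 22.9533; b·c/n = 864·278/4519 = 53.1516
Stratum 2 (Smokers): n = 5121; a·d/n = 262·1614/5121 = 82.5753; b·c/n = 2935·310/5121 = 177.6704
OR_MH = (22.9533 + 82.5753) / (53.1516 + 177.6704) = 105.5286 / 230.8220 = 0.45719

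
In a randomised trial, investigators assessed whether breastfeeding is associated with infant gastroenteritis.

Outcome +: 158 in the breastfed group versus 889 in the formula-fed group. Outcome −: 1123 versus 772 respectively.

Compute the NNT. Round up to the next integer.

Risk in treated group = 158/1281 = 0.12334; risk in control = 889/1661 = 0.53522.
Absolute risk reduction = 0.53522 − 0.12334 = 0.41188
NNT = 1 / ARR = 1 / 0.41188 = 2.428 → round up → 3

3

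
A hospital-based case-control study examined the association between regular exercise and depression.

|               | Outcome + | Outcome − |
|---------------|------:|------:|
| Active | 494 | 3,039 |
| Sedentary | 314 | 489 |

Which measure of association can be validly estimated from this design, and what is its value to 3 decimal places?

0.253

Cells: a = 494, b = 3039, c = 314, d = 489.
This is a hospital-based case-control study: participants were sampled on outcome status, so risks in the source population cannot be estimated directly — relative risk is not valid here. The odds ratio is the appropriate measure.
OR = (a·d)/(b·c) = (494 × 489) / (3039 × 314) = 241566 / 954246 = 0.25315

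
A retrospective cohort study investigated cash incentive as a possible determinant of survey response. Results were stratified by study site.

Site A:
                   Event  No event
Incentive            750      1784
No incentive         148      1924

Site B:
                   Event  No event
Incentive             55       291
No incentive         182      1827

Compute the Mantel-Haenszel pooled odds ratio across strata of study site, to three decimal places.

OR_MH = Σ(aᵢdᵢ/nᵢ) / Σ(bᵢcᵢ/nᵢ), where nᵢ is the stratum total.
Stratum 1 (Site A): n = 4606; a·d/n = 750·1924/4606 = 313.2870; b·c/n = 1784·148/4606 = 57.3235
Stratum 2 (Site B): n = 2355; a·d/n = 55·1827/2355 = 42.6688; b·c/n = 291·182/2355 = 22.4892
OR_MH = (313.2870 + 42.6688) / (57.3235 + 22.4892) = 355.9558 / 79.8127 = 4.45989

4.460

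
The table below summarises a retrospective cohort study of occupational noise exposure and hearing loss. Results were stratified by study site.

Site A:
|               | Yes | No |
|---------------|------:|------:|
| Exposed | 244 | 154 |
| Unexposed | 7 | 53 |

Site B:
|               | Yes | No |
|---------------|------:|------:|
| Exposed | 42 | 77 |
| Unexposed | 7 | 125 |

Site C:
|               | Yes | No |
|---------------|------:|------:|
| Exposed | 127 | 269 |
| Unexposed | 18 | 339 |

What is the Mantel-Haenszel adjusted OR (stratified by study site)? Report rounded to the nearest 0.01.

OR_MH = Σ(aᵢdᵢ/nᵢ) / Σ(bᵢcᵢ/nᵢ), where nᵢ is the stratum total.
Stratum 1 (Site A): n = 458; a·d/n = 244·53/458 = 28.2358; b·c/n = 154·7/458 = 2.3537
Stratum 2 (Site B): n = 251; a·d/n = 42·125/251 = 20.9163; b·c/n = 77·7/251 = 2.1474
Stratum 3 (Site C): n = 753; a·d/n = 127·339/753 = 57.1753; b·c/n = 269·18/753 = 6.4303
OR_MH = (28.2358 + 20.9163 + 57.1753) / (2.3537 + 2.1474 + 6.4303) = 106.3274 / 10.9314 = 9.72679

9.73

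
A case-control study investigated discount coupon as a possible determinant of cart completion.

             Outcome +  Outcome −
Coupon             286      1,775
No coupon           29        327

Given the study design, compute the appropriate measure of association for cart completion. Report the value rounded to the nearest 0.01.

1.82

Cells: a = 286, b = 1775, c = 29, d = 327.
This is a case-control study: participants were sampled on outcome status, so risks in the source population cannot be estimated directly — relative risk is not valid here. The odds ratio is the appropriate measure.
OR = (a·d)/(b·c) = (286 × 327) / (1775 × 29) = 93522 / 51475 = 1.81684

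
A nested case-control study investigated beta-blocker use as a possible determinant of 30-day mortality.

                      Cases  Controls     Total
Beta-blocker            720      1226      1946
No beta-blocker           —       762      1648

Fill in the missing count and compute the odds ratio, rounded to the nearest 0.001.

The missing cell is in the unexposed row: 1648 − 762 = 886.
So a = 720, b = 1226, c = 886, d = 762.
OR = (a·d)/(b·c) = (720 × 762) / (1226 × 886) = 548640 / 1086236 = 0.50508

0.505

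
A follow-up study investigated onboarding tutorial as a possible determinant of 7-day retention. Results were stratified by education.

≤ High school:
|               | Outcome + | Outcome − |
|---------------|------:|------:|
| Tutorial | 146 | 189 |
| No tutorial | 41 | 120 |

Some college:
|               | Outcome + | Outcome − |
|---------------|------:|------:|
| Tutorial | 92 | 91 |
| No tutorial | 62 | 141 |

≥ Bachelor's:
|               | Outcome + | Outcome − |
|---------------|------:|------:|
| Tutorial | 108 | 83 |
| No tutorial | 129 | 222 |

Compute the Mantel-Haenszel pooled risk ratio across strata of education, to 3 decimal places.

RR_MH = Σ(aᵢ·n₀ᵢ/nᵢ) / Σ(cᵢ·n₁ᵢ/nᵢ), with n₁ᵢ = aᵢ+bᵢ (exposed), n₀ᵢ = cᵢ+dᵢ (unexposed), nᵢ = n₁ᵢ+n₀ᵢ.
Stratum 1 (≤ High school): n₁ = 335, n₀ = 161, n = 496; a·n₀/n = 146·161/496 = 47.3911; c·n₁/n = 41·335/496 = 27.6915
Stratum 2 (Some college): n₁ = 183, n₀ = 203, n = 386; a·n₀/n = 92·203/386 = 48.3834; c·n₁/n = 62·183/386 = 29.3938
Stratum 3 (≥ Bachelor's): n₁ = 191, n₀ = 351, n = 542; a·n₀/n = 108·351/542 = 69.9410; c·n₁/n = 129·191/542 = 45.4594
RR_MH = (47.3911 + 48.3834 + 69.9410) / (27.6915 + 29.3938 + 45.4594) = 165.7155 / 102.5447 = 1.61603

1.616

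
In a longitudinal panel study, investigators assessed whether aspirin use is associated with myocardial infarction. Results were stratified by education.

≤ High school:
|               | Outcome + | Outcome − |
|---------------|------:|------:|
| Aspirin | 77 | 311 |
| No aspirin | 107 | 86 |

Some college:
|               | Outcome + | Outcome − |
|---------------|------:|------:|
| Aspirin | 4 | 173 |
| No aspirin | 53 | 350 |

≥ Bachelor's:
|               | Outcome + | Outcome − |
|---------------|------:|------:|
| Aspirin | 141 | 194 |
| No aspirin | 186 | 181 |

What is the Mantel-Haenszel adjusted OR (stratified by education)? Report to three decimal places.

OR_MH = Σ(aᵢdᵢ/nᵢ) / Σ(bᵢcᵢ/nᵢ), where nᵢ is the stratum total.
Stratum 1 (≤ High school): n = 581; a·d/n = 77·86/581 = 11.3976; b·c/n = 311·107/581 = 57.2754
Stratum 2 (Some college): n = 580; a·d/n = 4·350/580 = 2.4138; b·c/n = 173·53/580 = 15.8086
Stratum 3 (≥ Bachelor's): n = 702; a·d/n = 141·181/702 = 36.3547; b·c/n = 194·186/702 = 51.4017
OR_MH = (11.3976 + 2.4138 + 36.3547) / (57.2754 + 15.8086 + 51.4017) = 50.1661 / 124.4857 = 0.40299

0.403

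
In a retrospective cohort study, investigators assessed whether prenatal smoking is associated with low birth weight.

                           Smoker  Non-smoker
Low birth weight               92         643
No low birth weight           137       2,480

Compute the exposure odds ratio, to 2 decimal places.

Reading the table with exposure as columns: a = 92 (Smoker, case), b = 137 (Smoker, non-case), c = 643 (Non-smoker, case), d = 2480.
OR = (a·d)/(b·c) = (92 × 2480) / (137 × 643) = 228160 / 88091 = 2.59005
The odds of low birth weight are about 2.59 times as high in the smoker group.

2.59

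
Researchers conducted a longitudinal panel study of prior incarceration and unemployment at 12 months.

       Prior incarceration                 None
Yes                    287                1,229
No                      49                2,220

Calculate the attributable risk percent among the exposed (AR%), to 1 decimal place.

Reading the table with exposure as columns: a = 287 (Prior incarceration, case), b = 49 (Prior incarceration, non-case), c = 1229 (None, case), d = 2220.
Risk in exposed = 287/336 = 0.85417; risk in unexposed = 1229/3449 = 0.35634.
RR = 0.85417/0.35634 = 2.39709
AR% = (RR − 1)/RR × 100 = (2.39709 − 1)/2.39709 × 100 = 58.2827%

58.3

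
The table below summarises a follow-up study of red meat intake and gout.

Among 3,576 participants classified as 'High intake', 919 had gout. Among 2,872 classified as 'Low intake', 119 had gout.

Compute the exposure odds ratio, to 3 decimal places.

From the description: a = 919, b = 2657, c = 119, d = 2753.
OR = (a·d)/(b·c) = (919 × 2753) / (2657 × 119) = 2530007 / 316183 = 8.00172
The odds of gout are about 8.00 times as high in the high intake group.

8.002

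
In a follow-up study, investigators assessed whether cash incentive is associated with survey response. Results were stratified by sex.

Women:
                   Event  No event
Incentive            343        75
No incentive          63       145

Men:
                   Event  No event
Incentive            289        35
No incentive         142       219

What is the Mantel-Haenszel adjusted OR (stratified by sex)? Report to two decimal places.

11.61

OR_MH = Σ(aᵢdᵢ/nᵢ) / Σ(bᵢcᵢ/nᵢ), where nᵢ is the stratum total.
Stratum 1 (Women): n = 626; a·d/n = 343·145/626 = 79.4489; b·c/n = 75·63/626 = 7.5479
Stratum 2 (Men): n = 685; a·d/n = 289·219/685 = 92.3956; b·c/n = 35·142/685 = 7.2555
OR_MH = (79.4489 + 92.3956) / (7.5479 + 7.2555) = 171.8445 / 14.8034 = 11.60845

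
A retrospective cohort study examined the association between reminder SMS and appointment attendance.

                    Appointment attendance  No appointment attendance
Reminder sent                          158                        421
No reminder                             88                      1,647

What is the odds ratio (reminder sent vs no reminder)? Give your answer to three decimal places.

7.024

Cells: a = 158, b = 421, c = 88, d = 1647.
OR = (a·d)/(b·c) = (158 × 1647) / (421 × 88) = 260226 / 37048 = 7.02402
The odds of appointment attendance are about 7.02 times as high in the reminder sent group.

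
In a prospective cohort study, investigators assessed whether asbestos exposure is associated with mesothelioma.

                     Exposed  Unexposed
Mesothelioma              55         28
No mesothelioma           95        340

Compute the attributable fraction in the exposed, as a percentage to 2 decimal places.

79.25

Reading the table with exposure as columns: a = 55 (Exposed, case), b = 95 (Exposed, non-case), c = 28 (Unexposed, case), d = 340.
Risk in exposed = 55/150 = 0.36667; risk in unexposed = 28/368 = 0.07609.
RR = 0.36667/0.07609 = 4.81905
AR% = (RR − 1)/RR × 100 = (4.81905 − 1)/4.81905 × 100 = 79.2490%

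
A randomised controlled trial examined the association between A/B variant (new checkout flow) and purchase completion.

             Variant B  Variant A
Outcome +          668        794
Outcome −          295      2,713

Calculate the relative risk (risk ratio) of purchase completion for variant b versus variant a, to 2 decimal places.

3.06

Reading the table with exposure as columns: a = 668 (Variant B, case), b = 295 (Variant B, non-case), c = 794 (Variant A, case), d = 2713.
Risk in exposed = 668/963 = 0.69367; risk in unexposed = 794/3507 = 0.22640.
RR = 0.69367 / 0.22640 = 3.06384
The risk among the exposed is 3.06 times that among the unexposed.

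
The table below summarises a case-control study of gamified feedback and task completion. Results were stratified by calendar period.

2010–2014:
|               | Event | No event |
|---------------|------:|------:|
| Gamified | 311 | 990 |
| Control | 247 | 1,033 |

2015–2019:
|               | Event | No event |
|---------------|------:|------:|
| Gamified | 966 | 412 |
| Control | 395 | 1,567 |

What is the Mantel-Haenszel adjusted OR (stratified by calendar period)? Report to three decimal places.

OR_MH = Σ(aᵢdᵢ/nᵢ) / Σ(bᵢcᵢ/nᵢ), where nᵢ is the stratum total.
Stratum 1 (2010–2014): n = 2581; a·d/n = 311·1033/2581 = 124.4723; b·c/n = 990·247/2581 = 94.7423
Stratum 2 (2015–2019): n = 3340; a·d/n = 966·1567/3340 = 453.2102; b·c/n = 412·395/3340 = 48.7246
OR_MH = (124.4723 + 453.2102) / (94.7423 + 48.7246) = 577.6825 / 143.4669 = 4.02659

4.027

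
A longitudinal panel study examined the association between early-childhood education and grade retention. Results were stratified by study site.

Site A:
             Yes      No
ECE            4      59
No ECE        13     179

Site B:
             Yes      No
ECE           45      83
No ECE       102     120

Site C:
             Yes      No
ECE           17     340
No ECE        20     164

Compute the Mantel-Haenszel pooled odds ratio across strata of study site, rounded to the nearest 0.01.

OR_MH = Σ(aᵢdᵢ/nᵢ) / Σ(bᵢcᵢ/nᵢ), where nᵢ is the stratum total.
Stratum 1 (Site A): n = 255; a·d/n = 4·179/255 = 2.8078; b·c/n = 59·13/255 = 3.0078
Stratum 2 (Site B): n = 350; a·d/n = 45·120/350 = 15.4286; b·c/n = 83·102/350 = 24.1886
Stratum 3 (Site C): n = 541; a·d/n = 17·164/541 = 5.1534; b·c/n = 340·20/541 = 12.5693
OR_MH = (2.8078 + 15.4286 + 5.1534) / (3.0078 + 24.1886 + 12.5693) = 23.3898 / 39.7657 = 0.58819

0.59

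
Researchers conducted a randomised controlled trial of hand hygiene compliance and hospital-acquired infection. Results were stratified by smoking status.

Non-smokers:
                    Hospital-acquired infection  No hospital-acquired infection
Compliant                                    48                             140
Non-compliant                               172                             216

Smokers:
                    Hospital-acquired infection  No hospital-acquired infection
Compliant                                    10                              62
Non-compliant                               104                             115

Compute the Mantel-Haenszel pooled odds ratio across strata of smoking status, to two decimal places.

0.34

OR_MH = Σ(aᵢdᵢ/nᵢ) / Σ(bᵢcᵢ/nᵢ), where nᵢ is the stratum total.
Stratum 1 (Non-smokers): n = 576; a·d/n = 48·216/576 = 18.0000; b·c/n = 140·172/576 = 41.8056
Stratum 2 (Smokers): n = 291; a·d/n = 10·115/291 = 3.9519; b·c/n = 62·104/291 = 22.1581
OR_MH = (18.0000 + 3.9519) / (41.8056 + 22.1581) = 21.9519 / 63.9636 = 0.34319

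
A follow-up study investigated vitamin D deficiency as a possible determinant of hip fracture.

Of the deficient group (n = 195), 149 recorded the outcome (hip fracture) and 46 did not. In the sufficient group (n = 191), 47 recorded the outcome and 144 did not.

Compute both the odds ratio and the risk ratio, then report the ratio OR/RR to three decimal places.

3.196

From the description: a = 149, b = 46, c = 47, d = 144.
OR = (149·144)/(46·47) = 21456/2162 = 9.92414
Risk in exposed = 149/195 = 0.76410; risk in unexposed = 47/191 = 0.24607; RR = 3.10518
OR/RR = 9.92414 / 3.10518 = 3.19599
The outcome is not rare, so the OR lies further from 1 than the RR.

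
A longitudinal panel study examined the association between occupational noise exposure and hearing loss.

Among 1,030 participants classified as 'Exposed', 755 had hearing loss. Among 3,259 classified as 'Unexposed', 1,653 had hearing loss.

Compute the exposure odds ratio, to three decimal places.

2.667

From the description: a = 755, b = 275, c = 1653, d = 1606.
OR = (a·d)/(b·c) = (755 × 1606) / (275 × 1653) = 1212530 / 454575 = 2.66739
The odds of hearing loss are about 2.67 times as high in the exposed group.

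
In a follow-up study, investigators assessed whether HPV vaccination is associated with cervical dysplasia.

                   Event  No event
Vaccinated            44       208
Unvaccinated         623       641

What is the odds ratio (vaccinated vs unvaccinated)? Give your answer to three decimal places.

Cells: a = 44, b = 208, c = 623, d = 641.
OR = (a·d)/(b·c) = (44 × 641) / (208 × 623) = 28204 / 129584 = 0.21765
Exposure is associated with lower odds of cervical dysplasia (OR = 0.22 < 1).

0.218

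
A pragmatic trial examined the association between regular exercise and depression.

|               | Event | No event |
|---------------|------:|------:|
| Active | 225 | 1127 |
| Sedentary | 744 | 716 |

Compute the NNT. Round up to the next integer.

3

Risk in treated group = 225/1352 = 0.16642; risk in control = 744/1460 = 0.50959.
Absolute risk reduction = 0.50959 − 0.16642 = 0.34317
NNT = 1 / ARR = 1 / 0.34317 = 2.914 → round up → 3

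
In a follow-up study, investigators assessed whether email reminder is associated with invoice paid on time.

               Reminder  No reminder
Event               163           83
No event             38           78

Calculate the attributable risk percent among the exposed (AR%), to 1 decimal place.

Reading the table with exposure as columns: a = 163 (Reminder, case), b = 38 (Reminder, non-case), c = 83 (No reminder, case), d = 78.
Risk in exposed = 163/201 = 0.81095; risk in unexposed = 83/161 = 0.51553.
RR = 0.81095/0.51553 = 1.57304
AR% = (RR − 1)/RR × 100 = (1.57304 − 1)/1.57304 × 100 = 36.4288%

36.4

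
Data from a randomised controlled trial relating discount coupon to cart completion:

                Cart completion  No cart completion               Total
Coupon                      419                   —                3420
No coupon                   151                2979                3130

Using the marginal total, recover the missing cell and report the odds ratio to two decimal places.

The missing cell is in the exposed row: 3420 − 419 = 3001.
So a = 419, b = 3001, c = 151, d = 2979.
OR = (a·d)/(b·c) = (419 × 2979) / (3001 × 151) = 1248201 / 453151 = 2.75449

2.75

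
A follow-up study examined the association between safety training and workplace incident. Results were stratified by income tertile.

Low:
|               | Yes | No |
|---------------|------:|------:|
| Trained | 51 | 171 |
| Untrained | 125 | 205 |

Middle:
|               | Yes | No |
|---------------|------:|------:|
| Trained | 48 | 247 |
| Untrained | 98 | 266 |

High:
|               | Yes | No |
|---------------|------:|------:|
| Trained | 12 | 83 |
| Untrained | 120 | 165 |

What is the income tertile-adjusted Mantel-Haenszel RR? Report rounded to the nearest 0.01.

RR_MH = Σ(aᵢ·n₀ᵢ/nᵢ) / Σ(cᵢ·n₁ᵢ/nᵢ), with n₁ᵢ = aᵢ+bᵢ (exposed), n₀ᵢ = cᵢ+dᵢ (unexposed), nᵢ = n₁ᵢ+n₀ᵢ.
Stratum 1 (Low): n₁ = 222, n₀ = 330, n = 552; a·n₀/n = 51·330/552 = 30.4891; c·n₁/n = 125·222/552 = 50.2717
Stratum 2 (Middle): n₁ = 295, n₀ = 364, n = 659; a·n₀/n = 48·364/659 = 26.5129; c·n₁/n = 98·295/659 = 43.8695
Stratum 3 (High): n₁ = 95, n₀ = 285, n = 380; a·n₀/n = 12·285/380 = 9.0000; c·n₁/n = 120·95/380 = 30.0000
RR_MH = (30.4891 + 26.5129 + 9.0000) / (50.2717 + 43.8695 + 30.0000) = 66.0020 / 124.1412 = 0.53167

0.53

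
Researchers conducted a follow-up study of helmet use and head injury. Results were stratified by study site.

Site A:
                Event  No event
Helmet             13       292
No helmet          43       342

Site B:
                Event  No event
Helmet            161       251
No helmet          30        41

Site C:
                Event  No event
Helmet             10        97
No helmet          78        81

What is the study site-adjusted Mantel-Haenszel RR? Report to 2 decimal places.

RR_MH = Σ(aᵢ·n₀ᵢ/nᵢ) / Σ(cᵢ·n₁ᵢ/nᵢ), with n₁ᵢ = aᵢ+bᵢ (exposed), n₀ᵢ = cᵢ+dᵢ (unexposed), nᵢ = n₁ᵢ+n₀ᵢ.
Stratum 1 (Site A): n₁ = 305, n₀ = 385, n = 690; a·n₀/n = 13·385/690 = 7.2536; c·n₁/n = 43·305/690 = 19.0072
Stratum 2 (Site B): n₁ = 412, n₀ = 71, n = 483; a·n₀/n = 161·71/483 = 23.6667; c·n₁/n = 30·412/483 = 25.5901
Stratum 3 (Site C): n₁ = 107, n₀ = 159, n = 266; a·n₀/n = 10·159/266 = 5.9774; c·n₁/n = 78·107/266 = 31.3759
RR_MH = (7.2536 + 23.6667 + 5.9774) / (19.0072 + 25.5901 + 31.3759) = 36.8977 / 75.9732 = 0.48567

0.49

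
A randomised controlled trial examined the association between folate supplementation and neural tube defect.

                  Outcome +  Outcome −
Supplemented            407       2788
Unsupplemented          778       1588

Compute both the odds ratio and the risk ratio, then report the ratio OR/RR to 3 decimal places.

0.769

Cells: a = 407, b = 2788, c = 778, d = 1588.
OR = (407·1588)/(2788·778) = 646316/2169064 = 0.29797
Risk in exposed = 407/3195 = 0.12739; risk in unexposed = 778/2366 = 0.32883; RR = 0.38740
OR/RR = 0.29797 / 0.38740 = 0.76915
The outcome is not rare, so the OR lies further from 1 than the RR.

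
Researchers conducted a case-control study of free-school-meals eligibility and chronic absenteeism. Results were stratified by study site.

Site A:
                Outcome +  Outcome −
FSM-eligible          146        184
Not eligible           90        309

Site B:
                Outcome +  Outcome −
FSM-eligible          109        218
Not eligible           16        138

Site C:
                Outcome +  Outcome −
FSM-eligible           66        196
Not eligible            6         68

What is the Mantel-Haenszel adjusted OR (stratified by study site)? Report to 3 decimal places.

3.183

OR_MH = Σ(aᵢdᵢ/nᵢ) / Σ(bᵢcᵢ/nᵢ), where nᵢ is the stratum total.
Stratum 1 (Site A): n = 729; a·d/n = 146·309/729 = 61.8848; b·c/n = 184·90/729 = 22.7160
Stratum 2 (Site B): n = 481; a·d/n = 109·138/481 = 31.2723; b·c/n = 218·16/481 = 7.2516
Stratum 3 (Site C): n = 336; a·d/n = 66·68/336 = 13.3571; b·c/n = 196·6/336 = 3.5000
OR_MH = (61.8848 + 31.2723 + 13.3571) / (22.7160 + 7.2516 + 3.5000) = 106.5143 / 33.4676 = 3.18261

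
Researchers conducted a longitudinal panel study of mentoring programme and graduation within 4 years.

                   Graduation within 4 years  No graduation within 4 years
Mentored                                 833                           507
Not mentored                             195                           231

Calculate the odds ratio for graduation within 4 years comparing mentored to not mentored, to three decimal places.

Cells: a = 833, b = 507, c = 195, d = 231.
OR = (a·d)/(b·c) = (833 × 231) / (507 × 195) = 192423 / 98865 = 1.94632
The odds of graduation within 4 years are about 1.95 times as high in the mentored group.

1.946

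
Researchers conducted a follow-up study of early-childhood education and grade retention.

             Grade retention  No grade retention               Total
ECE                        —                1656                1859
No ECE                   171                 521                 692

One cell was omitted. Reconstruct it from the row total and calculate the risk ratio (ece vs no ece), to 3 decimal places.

The missing cell is in the exposed row: 1859 − 1656 = 203.
So a = 203, b = 1656, c = 171, d = 521.
RR = [a/(a+b)] / [c/(c+d)] = (203/1859) / (171/692) = 0.10920/0.24711 = 0.44190

0.442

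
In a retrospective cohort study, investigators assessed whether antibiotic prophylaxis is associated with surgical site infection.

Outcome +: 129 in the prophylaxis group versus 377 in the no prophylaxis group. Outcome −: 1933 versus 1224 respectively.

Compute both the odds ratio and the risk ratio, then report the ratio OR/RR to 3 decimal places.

0.816

From the description: a = 129, b = 1933, c = 377, d = 1224.
OR = (129·1224)/(1933·377) = 157896/728741 = 0.21667
Risk in exposed = 129/2062 = 0.06256; risk in unexposed = 377/1601 = 0.23548; RR = 0.26568
OR/RR = 0.21667 / 0.26568 = 0.81554
The outcome is not rare, so the OR lies further from 1 than the RR.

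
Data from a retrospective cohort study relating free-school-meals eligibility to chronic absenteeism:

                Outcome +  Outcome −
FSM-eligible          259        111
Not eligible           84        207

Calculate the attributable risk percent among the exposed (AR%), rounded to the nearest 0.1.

Cells: a = 259, b = 111, c = 84, d = 207.
Risk in exposed = 259/370 = 0.70000; risk in unexposed = 84/291 = 0.28866.
RR = 0.70000/0.28866 = 2.42500
AR% = (RR − 1)/RR × 100 = (2.42500 − 1)/2.42500 × 100 = 58.7629%

58.8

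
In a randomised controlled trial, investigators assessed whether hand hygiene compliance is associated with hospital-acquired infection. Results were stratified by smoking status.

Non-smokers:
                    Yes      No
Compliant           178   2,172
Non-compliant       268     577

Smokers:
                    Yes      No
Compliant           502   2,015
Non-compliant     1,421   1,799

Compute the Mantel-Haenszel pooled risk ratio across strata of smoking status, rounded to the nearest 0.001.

0.401

RR_MH = Σ(aᵢ·n₀ᵢ/nᵢ) / Σ(cᵢ·n₁ᵢ/nᵢ), with n₁ᵢ = aᵢ+bᵢ (exposed), n₀ᵢ = cᵢ+dᵢ (unexposed), nᵢ = n₁ᵢ+n₀ᵢ.
Stratum 1 (Non-smokers): n₁ = 2350, n₀ = 845, n = 3195; a·n₀/n = 178·845/3195 = 47.0767; c·n₁/n = 268·2350/3195 = 197.1205
Stratum 2 (Smokers): n₁ = 2517, n₀ = 3220, n = 5737; a·n₀/n = 502·3220/5737 = 281.7570; c·n₁/n = 1421·2517/5737 = 623.4368
RR_MH = (47.0767 + 281.7570) / (197.1205 + 623.4368) = 328.8337 / 820.5573 = 0.40074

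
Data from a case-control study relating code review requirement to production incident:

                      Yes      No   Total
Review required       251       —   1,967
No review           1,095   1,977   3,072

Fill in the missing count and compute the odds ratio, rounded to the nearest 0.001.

0.264

The missing cell is in the exposed row: 1967 − 251 = 1716.
So a = 251, b = 1716, c = 1095, d = 1977.
OR = (a·d)/(b·c) = (251 × 1977) / (1716 × 1095) = 496227 / 1879020 = 0.26409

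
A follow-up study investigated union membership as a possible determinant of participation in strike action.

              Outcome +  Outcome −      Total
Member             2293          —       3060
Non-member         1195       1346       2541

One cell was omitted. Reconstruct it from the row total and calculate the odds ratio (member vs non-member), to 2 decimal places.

3.37

The missing cell is in the exposed row: 3060 − 2293 = 767.
So a = 2293, b = 767, c = 1195, d = 1346.
OR = (a·d)/(b·c) = (2293 × 1346) / (767 × 1195) = 3086378 / 916565 = 3.36733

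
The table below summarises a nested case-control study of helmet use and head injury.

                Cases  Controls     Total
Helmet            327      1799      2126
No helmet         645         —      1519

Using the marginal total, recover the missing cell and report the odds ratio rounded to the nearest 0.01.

0.25

The missing cell is in the unexposed row: 1519 − 645 = 874.
So a = 327, b = 1799, c = 645, d = 874.
OR = (a·d)/(b·c) = (327 × 874) / (1799 × 645) = 285798 / 1160355 = 0.24630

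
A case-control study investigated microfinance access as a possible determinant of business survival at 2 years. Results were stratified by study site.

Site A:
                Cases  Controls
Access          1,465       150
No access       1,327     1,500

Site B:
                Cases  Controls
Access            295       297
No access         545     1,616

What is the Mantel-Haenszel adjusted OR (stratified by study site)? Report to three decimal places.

6.446

OR_MH = Σ(aᵢdᵢ/nᵢ) / Σ(bᵢcᵢ/nᵢ), where nᵢ is the stratum total.
Stratum 1 (Site A): n = 4442; a·d/n = 1465·1500/4442 = 494.7096; b·c/n = 150·1327/4442 = 44.8109
Stratum 2 (Site B): n = 2753; a·d/n = 295·1616/2753 = 173.1638; b·c/n = 297·545/2753 = 58.7959
OR_MH = (494.7096 + 173.1638) / (44.8109 + 58.7959) = 667.8734 / 103.6068 = 6.44623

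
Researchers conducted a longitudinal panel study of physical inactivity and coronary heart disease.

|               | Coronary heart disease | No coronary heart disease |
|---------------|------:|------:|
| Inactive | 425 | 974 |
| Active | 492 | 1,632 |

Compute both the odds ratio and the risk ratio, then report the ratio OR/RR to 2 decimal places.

1.10

Cells: a = 425, b = 974, c = 492, d = 1632.
OR = (425·1632)/(974·492) = 693600/479208 = 1.44739
Risk in exposed = 425/1399 = 0.30379; risk in unexposed = 492/2124 = 0.23164; RR = 1.31148
OR/RR = 1.44739 / 1.31148 = 1.10363
The outcome is not rare, so the OR lies further from 1 than the RR.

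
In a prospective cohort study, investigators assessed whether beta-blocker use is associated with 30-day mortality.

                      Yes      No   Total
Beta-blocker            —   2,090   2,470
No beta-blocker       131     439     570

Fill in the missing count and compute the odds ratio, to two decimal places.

0.61

The missing cell is in the exposed row: 2470 − 2090 = 380.
So a = 380, b = 2090, c = 131, d = 439.
OR = (a·d)/(b·c) = (380 × 439) / (2090 × 131) = 166820 / 273790 = 0.60930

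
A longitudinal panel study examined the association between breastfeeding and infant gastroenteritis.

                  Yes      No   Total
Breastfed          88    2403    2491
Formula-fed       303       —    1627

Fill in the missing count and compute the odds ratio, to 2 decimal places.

The missing cell is in the unexposed row: 1627 − 303 = 1324.
So a = 88, b = 2403, c = 303, d = 1324.
OR = (a·d)/(b·c) = (88 × 1324) / (2403 × 303) = 116512 / 728109 = 0.16002

0.16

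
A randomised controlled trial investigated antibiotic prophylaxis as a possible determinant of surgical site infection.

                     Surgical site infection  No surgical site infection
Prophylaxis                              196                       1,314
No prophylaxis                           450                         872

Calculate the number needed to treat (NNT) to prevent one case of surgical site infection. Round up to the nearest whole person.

Risk in treated group = 196/1510 = 0.12980; risk in control = 450/1322 = 0.34039.
Absolute risk reduction = 0.34039 − 0.12980 = 0.21059
NNT = 1 / ARR = 1 / 0.21059 = 4.749 → round up → 5

5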